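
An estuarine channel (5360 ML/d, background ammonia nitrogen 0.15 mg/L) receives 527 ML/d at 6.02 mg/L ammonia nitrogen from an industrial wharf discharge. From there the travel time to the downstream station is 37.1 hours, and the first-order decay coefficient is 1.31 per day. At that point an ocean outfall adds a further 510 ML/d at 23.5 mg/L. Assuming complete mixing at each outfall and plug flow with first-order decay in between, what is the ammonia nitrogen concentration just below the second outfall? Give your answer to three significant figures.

1.96 mg/L

Flow-weighted average: C = (5360·0.1500 + 527.0·6.020) / 5887 = 3977/5887 = 0.6755 mg/L; combined flow 5887 ML/d.
After decay, C = 0.6755 × e^(−kt) = 0.6755 × 0.1320 = 0.08916 mg/L.
At the second outfall, C = (5887·0.08916 + 510.0·23.50) / (5887 + 510.0) = 1.956 mg/L.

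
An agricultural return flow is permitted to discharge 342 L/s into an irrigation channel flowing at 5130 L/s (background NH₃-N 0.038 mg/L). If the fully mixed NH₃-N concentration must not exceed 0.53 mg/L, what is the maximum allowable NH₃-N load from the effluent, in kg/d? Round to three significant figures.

Mass balance at the limit: 5130·0.03800 + 342.0·Cₑ = 5472·0.53 → Cₑ = 7.910 mg/L.
342.0 L/s = 0.3420 m³/s. Load = 0.3420 m³/s × 7.910 g/m³ × 86 400 s/d = 233.7 kg/d.

234 kg/d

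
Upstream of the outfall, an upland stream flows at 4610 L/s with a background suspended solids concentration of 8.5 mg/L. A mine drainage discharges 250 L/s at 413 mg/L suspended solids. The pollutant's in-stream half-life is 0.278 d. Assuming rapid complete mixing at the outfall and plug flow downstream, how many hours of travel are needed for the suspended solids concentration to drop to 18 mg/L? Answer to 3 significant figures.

4.69 h

Mixed concentration C = ΣQC/ΣQ = (4610·8.500 + 250.0·413.0) / 4860 = 142400/4860 = 29.31 mg/L.
Half-life 0.278 d → k = ln 2 / 0.278 = 2.493 d⁻¹.
29.31·exp(−k·t) = 18 → t = ln(29.31/18)/k = 16890 s = 4.692 h.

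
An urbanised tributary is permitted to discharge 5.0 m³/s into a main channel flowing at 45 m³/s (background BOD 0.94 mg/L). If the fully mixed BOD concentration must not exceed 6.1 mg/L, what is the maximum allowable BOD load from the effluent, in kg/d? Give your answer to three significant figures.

22700 kg/d

Mass balance at the limit: 45.00·0.9400 + 5.000·Cₑ = 50.00·6.1 → Cₑ = 52.54 mg/L.
Load = 5.000 m³/s × 52.54 g/m³ × 86 400 s/d = 22700 kg/d.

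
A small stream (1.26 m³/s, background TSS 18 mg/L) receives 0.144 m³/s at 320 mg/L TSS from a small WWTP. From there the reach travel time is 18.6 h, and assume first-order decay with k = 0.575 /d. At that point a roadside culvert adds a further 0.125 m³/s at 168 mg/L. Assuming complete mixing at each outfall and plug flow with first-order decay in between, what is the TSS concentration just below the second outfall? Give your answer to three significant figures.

42.5 mg/L

Mass balance: C = (1.260·18.00 + 0.1440·320.0) / 1.404 = 68.76/1.404 = 48.97 mg/L; combined flow 1.404 m³/s.
First-order decay: C = 48.97·exp(−k·t) = 48.97·0.6404 = 31.36 mg/L.
At the second outfall, C = (1.404·31.36 + 0.1250·168.0) / (1.404 + 0.1250) = 42.53 mg/L.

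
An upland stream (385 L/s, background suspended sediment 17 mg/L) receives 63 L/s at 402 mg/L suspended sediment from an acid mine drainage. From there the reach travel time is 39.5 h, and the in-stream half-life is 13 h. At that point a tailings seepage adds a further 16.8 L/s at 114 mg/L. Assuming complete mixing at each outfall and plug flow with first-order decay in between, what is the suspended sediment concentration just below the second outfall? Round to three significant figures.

12.5 mg/L

Mixed concentration C = ΣQC/ΣQ = (385.0·17.00 + 63.00·402.0) / 448.0 = 31870/448.0 = 71.14 mg/L; combined flow 448.0 L/s.
Half-life 13 h → k = ln 2 / 13 = 0.05332 h⁻¹ = 1.280 d⁻¹.
Decay over the reach: 71.14·exp(−kt) = 71.14·0.1217 = 8.659 mg/L.
At the second outfall, C = (448.0·8.659 + 16.80·114.0) / (448.0 + 16.80) = 12.47 mg/L.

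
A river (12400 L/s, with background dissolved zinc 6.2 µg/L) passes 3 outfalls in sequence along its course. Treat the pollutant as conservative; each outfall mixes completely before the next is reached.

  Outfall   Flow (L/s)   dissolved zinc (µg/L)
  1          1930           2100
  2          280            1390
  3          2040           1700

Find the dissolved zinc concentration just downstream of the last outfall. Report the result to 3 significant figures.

Below outfall 1: Q → 14330 L/s, C = (12400·6.200 + 1930·2100)/14330 = 288.2 µg/L.
Below outfall 2: Q → 14610 L/s, C = (14330·288.2 + 280.0·1390)/14610 = 309.3 µg/L.
Below outfall 3: Q → 16650 L/s, C = (14610·309.3 + 2040·1700)/16650 = 479.7 µg/L.

480 µg/L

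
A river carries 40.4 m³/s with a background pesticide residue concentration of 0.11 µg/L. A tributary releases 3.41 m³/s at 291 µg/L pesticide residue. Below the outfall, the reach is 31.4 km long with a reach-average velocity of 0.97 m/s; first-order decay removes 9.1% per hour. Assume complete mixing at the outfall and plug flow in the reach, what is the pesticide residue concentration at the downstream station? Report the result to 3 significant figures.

9.65 µg/L

Mixed concentration C = ΣQC/ΣQ = (40.40·0.1100 + 3.410·291.0) / 43.81 = 996.8/43.81 = 22.75 µg/L.
Travel time t = 31.4·1000 / 0.97 = 32370 s = 8.992 h.
9.1%/h lost → k = −ln(1 − 0.091) = 0.09541 h⁻¹.
First-order decay: C = 22.75·exp(−k·t) = 22.75·0.4240 = 9.648 µg/L.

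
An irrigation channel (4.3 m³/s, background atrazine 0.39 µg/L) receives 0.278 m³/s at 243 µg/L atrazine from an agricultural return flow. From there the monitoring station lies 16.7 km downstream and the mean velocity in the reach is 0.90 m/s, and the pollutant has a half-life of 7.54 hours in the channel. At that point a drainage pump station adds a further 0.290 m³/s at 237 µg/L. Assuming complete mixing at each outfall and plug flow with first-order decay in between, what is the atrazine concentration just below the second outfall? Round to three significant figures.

23.0 µg/L

Mixed concentration C = ΣQC/ΣQ = (4.300·0.3900 + 0.2780·243.0) / 4.578 = 69.23/4.578 = 15.12 µg/L; combined flow 4.578 m³/s.
Travel time t = 16.7·1000 / 0.90 = 18560 s = 5.154 h.
Half-life 7.54 h → k = ln 2 / 7.54 = 0.09193 h⁻¹ = 2.206 d⁻¹.
Decay over the reach: 15.12·exp(−kt) = 15.12·0.6226 = 9.415 µg/L.
At the second outfall, C = (4.578·9.415 + 0.2900·237.0) / (4.578 + 0.2900) = 22.97 µg/L.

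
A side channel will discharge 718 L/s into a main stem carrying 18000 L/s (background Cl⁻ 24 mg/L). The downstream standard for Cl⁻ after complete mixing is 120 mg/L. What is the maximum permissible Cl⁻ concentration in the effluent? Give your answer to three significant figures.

2530 mg/L

At the limit, (Qr·Cr + Qe·Cₑ)/(Qr + Qe) = 120:
Cₑ = (18720·120 − 18000·24.00) / 718.0 = 2527 mg/L.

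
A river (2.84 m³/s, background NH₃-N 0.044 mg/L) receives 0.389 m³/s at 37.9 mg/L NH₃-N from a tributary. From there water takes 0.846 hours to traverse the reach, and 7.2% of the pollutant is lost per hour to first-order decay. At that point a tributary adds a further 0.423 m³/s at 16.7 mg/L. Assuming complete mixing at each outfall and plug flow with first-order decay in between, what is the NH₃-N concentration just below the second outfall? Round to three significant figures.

After mixing, C = (2.840·0.04400 + 0.3890·37.90) / 3.229 = 14.87/3.229 = 4.605 mg/L; combined flow 3.229 m³/s.
7.2%/h lost → k = −ln(1 − 0.072) = 0.07472 h⁻¹.
Applying C = C₀e^(−kt): 4.605 × 0.9387 = 4.322 mg/L.
At the second outfall, C = (3.229·4.322 + 0.4230·16.70) / (3.229 + 0.4230) = 5.756 mg/L.

5.76 mg/L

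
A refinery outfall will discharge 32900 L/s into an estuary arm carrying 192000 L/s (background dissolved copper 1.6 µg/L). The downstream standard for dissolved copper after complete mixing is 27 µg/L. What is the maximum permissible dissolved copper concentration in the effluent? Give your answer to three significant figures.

At the limit, (Qr·Cr + Qe·Cₑ)/(Qr + Qe) = 27:
Cₑ = (224900·27 − 192000·1.600) / 32900 = 175.2 µg/L.

175 µg/L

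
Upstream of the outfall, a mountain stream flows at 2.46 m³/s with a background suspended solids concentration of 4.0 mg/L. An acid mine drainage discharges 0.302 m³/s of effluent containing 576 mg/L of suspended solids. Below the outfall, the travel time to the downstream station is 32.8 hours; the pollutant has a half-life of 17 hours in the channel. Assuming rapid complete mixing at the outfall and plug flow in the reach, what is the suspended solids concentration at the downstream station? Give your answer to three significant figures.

Mixed concentration C = ΣQC/ΣQ = (2.460·4.000 + 0.3020·576.0) / 2.762 = 183.8/2.762 = 66.54 mg/L.
Half-life 17 h → k = ln 2 / 17 = 0.04077 h⁻¹ = 0.9786 d⁻¹.
After decay, C = 66.54 × e^(−kt) = 66.54 × 0.2625 = 17.47 mg/L.

17.5 mg/L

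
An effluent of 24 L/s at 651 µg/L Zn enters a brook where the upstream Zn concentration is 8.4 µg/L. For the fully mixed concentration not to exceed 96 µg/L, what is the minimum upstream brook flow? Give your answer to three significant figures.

Set C_mix = 96: (Q·8.400 + 24.00·651.0) / (Q + 24.00) = 96
→ Q = 24.00·(651.0 − 96)/(96 − 8.400) = 152.1 L/s.

152 L/s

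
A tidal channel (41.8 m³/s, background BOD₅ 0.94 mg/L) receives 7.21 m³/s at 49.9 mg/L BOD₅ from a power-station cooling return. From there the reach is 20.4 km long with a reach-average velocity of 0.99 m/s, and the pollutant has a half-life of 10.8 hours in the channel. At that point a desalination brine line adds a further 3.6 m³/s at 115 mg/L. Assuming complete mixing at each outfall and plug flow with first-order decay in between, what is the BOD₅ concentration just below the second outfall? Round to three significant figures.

13.1 mg/L

Mass balance: C = (41.80·0.9400 + 7.210·49.90) / 49.01 = 399.1/49.01 = 8.143 mg/L; combined flow 49.01 m³/s.
Travel time t = 20.4·1000 / 0.99 = 20610 s = 5.724 h.
Half-life 10.8 h → k = ln 2 / 10.8 = 0.06418 h⁻¹ = 1.540 d⁻¹.
Applying C = C₀e^(−kt): 8.143 × 0.6926 = 5.639 mg/L.
At the second outfall, C = (49.01·5.639 + 3.600·115.0) / (49.01 + 3.600) = 13.12 mg/L.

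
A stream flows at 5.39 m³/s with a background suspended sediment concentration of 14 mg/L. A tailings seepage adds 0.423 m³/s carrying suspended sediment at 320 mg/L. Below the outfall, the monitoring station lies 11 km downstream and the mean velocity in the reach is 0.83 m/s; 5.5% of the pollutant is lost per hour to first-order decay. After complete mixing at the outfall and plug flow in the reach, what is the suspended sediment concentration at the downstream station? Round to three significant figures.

Conservation of mass: C = (5.390·14.00 + 0.4230·320.0) / 5.813 = 210.8/5.813 = 36.27 mg/L.
Travel time t = 11·1000 / 0.83 = 13250 s = 3.681 h.
5.5%/h lost → k = −ln(1 − 0.055) = 0.05657 h⁻¹.
Applying C = C₀e^(−kt): 36.27 × 0.8120 = 29.45 mg/L.

29.4 mg/L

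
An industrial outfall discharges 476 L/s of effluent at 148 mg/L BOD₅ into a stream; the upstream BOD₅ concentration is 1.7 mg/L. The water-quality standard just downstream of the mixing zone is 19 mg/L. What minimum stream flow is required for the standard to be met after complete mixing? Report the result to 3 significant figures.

3550 L/s

Set C_mix = 19: (Q·1.700 + 476.0·148.0) / (Q + 476.0) = 19
→ Q = 476.0·(148.0 − 19)/(19 − 1.700) = 3549 L/s.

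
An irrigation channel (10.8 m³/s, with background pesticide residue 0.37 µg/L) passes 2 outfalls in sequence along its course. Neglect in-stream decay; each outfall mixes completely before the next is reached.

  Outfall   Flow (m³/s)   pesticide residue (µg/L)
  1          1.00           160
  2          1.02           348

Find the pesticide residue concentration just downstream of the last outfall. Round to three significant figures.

40.5 µg/L

Below outfall 1: Q → 11.80 m³/s, C = (10.80·0.3700 + 1.000·160.0)/11.80 = 13.90 µg/L.
Below outfall 2: Q → 12.82 m³/s, C = (11.80·13.90 + 1.020·348.0)/12.82 = 40.48 µg/L.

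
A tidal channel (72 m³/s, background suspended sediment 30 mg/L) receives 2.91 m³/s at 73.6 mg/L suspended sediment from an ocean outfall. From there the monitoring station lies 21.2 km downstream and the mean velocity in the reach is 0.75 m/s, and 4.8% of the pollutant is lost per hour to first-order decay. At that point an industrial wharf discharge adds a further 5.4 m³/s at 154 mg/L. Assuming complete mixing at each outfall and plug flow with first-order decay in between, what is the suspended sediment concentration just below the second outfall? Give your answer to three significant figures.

Mass balance: C = (72.00·30.00 + 2.910·73.60) / 74.91 = 2374/74.91 = 31.69 mg/L; combined flow 74.91 m³/s.
Travel time t = 21.2·1000 / 0.75 = 28270 s = 7.852 h.
4.8%/h lost → k = −ln(1 − 0.048) = 0.04919 h⁻¹.
Applying C = C₀e^(−kt): 31.69 × 0.6796 = 21.54 mg/L.
Second outfall: C = (74.91·21.54 + 5.400·154.0)/80.31 = 30.45 mg/L.

30.4 mg/L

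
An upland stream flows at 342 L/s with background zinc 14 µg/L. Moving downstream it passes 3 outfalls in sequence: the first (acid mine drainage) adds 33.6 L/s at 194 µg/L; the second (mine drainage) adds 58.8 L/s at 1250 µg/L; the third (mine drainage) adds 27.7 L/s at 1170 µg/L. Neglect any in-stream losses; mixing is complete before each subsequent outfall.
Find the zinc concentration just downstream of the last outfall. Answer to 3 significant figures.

Outfall 1: combined Q = 375.6 L/s; C = (342.0·14.00 + 33.60·194.0)/375.6 = 30.10 µg/L.
Outfall 2: combined Q = 434.4 L/s; C = (375.6·30.10 + 58.80·1250)/434.4 = 195.2 µg/L.
Outfall 3: combined Q = 462.1 L/s; C = (434.4·195.2 + 27.70·1170)/462.1 = 253.7 µg/L.

254 µg/L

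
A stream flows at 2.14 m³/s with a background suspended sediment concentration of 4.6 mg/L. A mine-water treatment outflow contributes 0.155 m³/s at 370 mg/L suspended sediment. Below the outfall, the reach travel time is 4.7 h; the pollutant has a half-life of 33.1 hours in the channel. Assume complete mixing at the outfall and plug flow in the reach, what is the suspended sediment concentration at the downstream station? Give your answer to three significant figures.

Conservation of mass: C = (2.140·4.600 + 0.1550·370.0) / 2.295 = 67.19/2.295 = 29.28 mg/L.
Half-life 33.1 h → k = ln 2 / 33.1 = 0.02094 h⁻¹ = 0.5026 d⁻¹.
Applying C = C₀e^(−kt): 29.28 × 0.9063 = 26.53 mg/L.

26.5 mg/L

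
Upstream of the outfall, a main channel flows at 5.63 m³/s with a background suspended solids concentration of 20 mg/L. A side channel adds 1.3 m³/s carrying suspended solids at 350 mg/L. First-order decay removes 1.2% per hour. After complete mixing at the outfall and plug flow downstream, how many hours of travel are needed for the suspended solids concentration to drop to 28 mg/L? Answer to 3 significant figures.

88.9 h

Conservation of mass: C = (5.630·20.00 + 1.300·350.0) / 6.930 = 567.6/6.930 = 81.90 mg/L.
1.2%/h lost → k = −ln(1 − 0.012) = 0.01207 h⁻¹.
81.90·exp(−k·t) = 28 → t = ln(81.90/28)/k = 320100 s = 88.91 h.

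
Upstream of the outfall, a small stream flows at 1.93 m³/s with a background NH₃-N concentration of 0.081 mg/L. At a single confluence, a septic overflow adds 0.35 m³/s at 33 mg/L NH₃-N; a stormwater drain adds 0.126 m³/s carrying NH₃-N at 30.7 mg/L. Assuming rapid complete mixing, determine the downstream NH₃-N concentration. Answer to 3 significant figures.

6.47 mg/L

Mixed concentration C = ΣQC/ΣQ = (1.930·0.08100 + 0.3500·33.00 + 0.1260·30.70) / 2.406 = 15.57/2.406 = 6.473 mg/L.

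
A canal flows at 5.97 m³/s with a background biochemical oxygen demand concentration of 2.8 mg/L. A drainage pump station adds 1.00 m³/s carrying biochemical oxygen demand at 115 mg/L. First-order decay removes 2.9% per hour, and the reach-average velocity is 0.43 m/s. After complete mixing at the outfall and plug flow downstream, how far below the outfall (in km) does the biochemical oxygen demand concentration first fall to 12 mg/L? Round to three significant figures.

23.9 km

Flow-weighted average: C = (5.970·2.800 + 1.000·115.0) / 6.970 = 131.7/6.970 = 18.90 mg/L.
2.9%/h lost → k = −ln(1 − 0.029) = 0.02943 h⁻¹.
Set 18.90·exp(−k·t) = 12 → t = ln(18.90/12)/k = 55550 s = 15.43 h.
Distance = v·t = 0.43·55550 = 23890 m = 23.89 km.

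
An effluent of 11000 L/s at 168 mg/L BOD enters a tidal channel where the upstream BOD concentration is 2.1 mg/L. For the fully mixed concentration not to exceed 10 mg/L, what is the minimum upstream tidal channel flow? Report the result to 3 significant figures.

Set C_mix = 10: (Q·2.100 + 11000·168.0) / (Q + 11000) = 10
→ Q = 11000·(168.0 − 10)/(10 − 2.100) = 220000 L/s.

220000 L/s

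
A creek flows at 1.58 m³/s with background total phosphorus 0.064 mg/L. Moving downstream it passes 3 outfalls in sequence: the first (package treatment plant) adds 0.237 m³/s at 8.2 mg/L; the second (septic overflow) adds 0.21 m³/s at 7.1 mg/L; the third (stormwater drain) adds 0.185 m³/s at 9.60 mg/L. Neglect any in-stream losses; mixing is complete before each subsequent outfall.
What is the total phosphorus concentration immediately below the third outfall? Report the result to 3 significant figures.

Outfall 1: combined Q = 1.817 m³/s; C = (1.580·0.06400 + 0.2370·8.200)/1.817 = 1.125 mg/L.
Outfall 2: combined Q = 2.027 m³/s; C = (1.817·1.125 + 0.2100·7.100)/2.027 = 1.744 mg/L.
Outfall 3: combined Q = 2.212 m³/s; C = (2.027·1.744 + 0.1850·9.600)/2.212 = 2.401 mg/L.

2.40 mg/L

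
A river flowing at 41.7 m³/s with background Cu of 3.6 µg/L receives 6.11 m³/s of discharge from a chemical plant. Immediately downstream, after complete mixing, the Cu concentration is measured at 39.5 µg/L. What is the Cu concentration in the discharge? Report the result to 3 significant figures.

285 µg/L

Mass balance: 41.70·3.600 + 6.110·Cₑ = 47.81·39.50
→ Cₑ = (47.81·39.50 − 41.70·3.600) / 6.110 = 284.5 µg/L.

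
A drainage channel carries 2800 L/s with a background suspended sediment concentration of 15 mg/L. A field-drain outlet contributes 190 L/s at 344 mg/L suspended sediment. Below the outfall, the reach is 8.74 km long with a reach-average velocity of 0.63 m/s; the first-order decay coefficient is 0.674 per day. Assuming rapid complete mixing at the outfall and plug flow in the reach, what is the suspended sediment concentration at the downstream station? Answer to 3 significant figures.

32.2 mg/L

After mixing, C = (2800·15.00 + 190.0·344.0) / 2990 = 107400/2990 = 35.91 mg/L.
Travel time t = 8.74·1000 / 0.63 = 13870 s = 3.854 h.
Decay over the reach: 35.91·exp(−kt) = 35.91·0.8974 = 32.22 mg/L.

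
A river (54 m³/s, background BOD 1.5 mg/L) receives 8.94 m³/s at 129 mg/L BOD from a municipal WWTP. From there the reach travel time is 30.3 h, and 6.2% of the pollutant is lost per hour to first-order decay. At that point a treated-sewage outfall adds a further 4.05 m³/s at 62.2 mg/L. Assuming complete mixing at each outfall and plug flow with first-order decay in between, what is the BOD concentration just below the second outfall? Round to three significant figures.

6.41 mg/L

After mixing, C = (54.00·1.500 + 8.940·129.0) / 62.94 = 1234/62.94 = 19.61 mg/L; combined flow 62.94 m³/s.
6.2%/h lost → k = −ln(1 − 0.062) = 0.06401 h⁻¹.
First-order decay: C = 19.61·exp(−k·t) = 19.61·0.1438 = 2.820 mg/L.
Second outfall: C = (62.94·2.820 + 4.050·62.20)/66.99 = 6.410 mg/L.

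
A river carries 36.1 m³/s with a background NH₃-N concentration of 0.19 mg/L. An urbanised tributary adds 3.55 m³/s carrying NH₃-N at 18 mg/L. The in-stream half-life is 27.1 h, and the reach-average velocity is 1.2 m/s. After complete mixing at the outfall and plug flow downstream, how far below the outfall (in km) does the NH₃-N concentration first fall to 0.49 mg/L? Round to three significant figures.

Mixed concentration C = ΣQC/ΣQ = (36.10·0.1900 + 3.550·18.00) / 39.65 = 70.76/39.65 = 1.785 mg/L.
Half-life 27.1 h → k = ln 2 / 27.1 = 0.02558 h⁻¹ = 0.6139 d⁻¹.
Set 1.785·exp(−k·t) = 0.49 → t = ln(1.785/0.49)/k = 181900 s = 50.53 h.
Distance = v·t = 1.2·181900 = 218300 m = 218.3 km.

218 km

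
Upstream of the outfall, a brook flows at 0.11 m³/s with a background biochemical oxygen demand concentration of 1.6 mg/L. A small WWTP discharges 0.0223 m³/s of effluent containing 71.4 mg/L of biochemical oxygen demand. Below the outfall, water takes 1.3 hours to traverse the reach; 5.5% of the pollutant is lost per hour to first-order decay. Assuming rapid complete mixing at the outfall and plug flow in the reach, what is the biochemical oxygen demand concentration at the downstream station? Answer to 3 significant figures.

Flow-weighted average: C = (0.1100·1.600 + 0.02230·71.40) / 0.1323 = 1.768/0.1323 = 13.37 mg/L.
5.5%/h lost → k = −ln(1 − 0.055) = 0.05657 h⁻¹.
First-order decay: C = 13.37·exp(−k·t) = 13.37·0.9291 = 12.42 mg/L.

12.4 mg/L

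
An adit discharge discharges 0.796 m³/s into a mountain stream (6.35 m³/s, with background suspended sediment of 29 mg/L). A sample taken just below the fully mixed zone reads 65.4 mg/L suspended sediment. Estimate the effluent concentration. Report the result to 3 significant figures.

356 mg/L

Mass balance: 6.350·29.00 + 0.7960·Cₑ = 7.146·65.40
→ Cₑ = (7.146·65.40 − 6.350·29.00) / 0.7960 = 355.8 mg/L.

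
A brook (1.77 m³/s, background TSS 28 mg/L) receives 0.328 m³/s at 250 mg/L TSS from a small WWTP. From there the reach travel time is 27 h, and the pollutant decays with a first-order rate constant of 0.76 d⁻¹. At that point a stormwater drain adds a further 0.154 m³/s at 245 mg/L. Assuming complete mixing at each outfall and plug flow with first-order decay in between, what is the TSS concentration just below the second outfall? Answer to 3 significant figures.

Flow-weighted average: C = (1.770·28.00 + 0.3280·250.0) / 2.098 = 131.6/2.098 = 62.71 mg/L; combined flow 2.098 m³/s.
Applying C = C₀e^(−kt): 62.71 × 0.4253 = 26.67 mg/L.
At the second outfall, C = (2.098·26.67 + 0.1540·245.0) / (2.098 + 0.1540) = 41.60 mg/L.

41.6 mg/L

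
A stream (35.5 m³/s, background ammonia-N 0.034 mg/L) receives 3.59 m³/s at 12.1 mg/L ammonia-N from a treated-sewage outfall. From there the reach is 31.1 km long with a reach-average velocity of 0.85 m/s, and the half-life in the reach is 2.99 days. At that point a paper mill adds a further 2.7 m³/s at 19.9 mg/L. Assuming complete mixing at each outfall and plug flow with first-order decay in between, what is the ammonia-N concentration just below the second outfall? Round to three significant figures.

2.25 mg/L

Mixed concentration C = ΣQC/ΣQ = (35.50·0.03400 + 3.590·12.10) / 39.09 = 44.65/39.09 = 1.142 mg/L; combined flow 39.09 m³/s.
Travel time t = 31.1·1000 / 0.85 = 36590 s = 10.16 h.
Half-life 2.99 d → k = ln 2 / 2.99 = 0.2318 d⁻¹.
Applying C = C₀e^(−kt): 1.142 × 0.9065 = 1.035 mg/L.
At the second outfall, C = (39.09·1.035 + 2.700·19.90) / (39.09 + 2.700) = 2.254 mg/L.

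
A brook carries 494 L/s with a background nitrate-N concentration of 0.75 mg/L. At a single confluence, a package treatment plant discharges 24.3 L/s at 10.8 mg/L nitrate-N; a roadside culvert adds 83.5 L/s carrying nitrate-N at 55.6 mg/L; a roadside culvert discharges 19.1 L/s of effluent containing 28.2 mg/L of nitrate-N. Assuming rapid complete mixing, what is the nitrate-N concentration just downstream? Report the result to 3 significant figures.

9.36 mg/L

Conservation of mass: C = (494.0·0.7500 + 24.30·10.80 + 83.50·55.60 + 19.10·28.20) / 620.9 = 5814/620.9 = 9.364 mg/L.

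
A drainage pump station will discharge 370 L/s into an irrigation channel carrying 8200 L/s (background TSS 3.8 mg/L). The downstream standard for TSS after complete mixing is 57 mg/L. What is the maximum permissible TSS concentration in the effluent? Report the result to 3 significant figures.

1240 mg/L

At the limit, (Qr·Cr + Qe·Cₑ)/(Qr + Qe) = 57:
Cₑ = (8570·57 − 8200·3.800) / 370.0 = 1236 mg/L.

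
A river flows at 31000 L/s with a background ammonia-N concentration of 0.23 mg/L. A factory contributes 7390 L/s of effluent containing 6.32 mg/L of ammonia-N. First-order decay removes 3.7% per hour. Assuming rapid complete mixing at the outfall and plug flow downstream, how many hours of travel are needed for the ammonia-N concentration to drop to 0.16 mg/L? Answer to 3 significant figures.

Conservation of mass: C = (31000·0.2300 + 7390·6.320) / 38390 = 53830/38390 = 1.402 mg/L.
3.7%/h lost → k = −ln(1 − 0.037) = 0.03770 h⁻¹.
1.402·exp(−k·t) = 0.16 → t = ln(1.402/0.16)/k = 207300 s = 57.58 h.

57.6 h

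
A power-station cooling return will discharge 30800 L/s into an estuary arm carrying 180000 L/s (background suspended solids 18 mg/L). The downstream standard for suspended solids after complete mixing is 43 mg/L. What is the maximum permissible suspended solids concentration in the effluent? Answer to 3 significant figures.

At the limit, (Qr·Cr + Qe·Cₑ)/(Qr + Qe) = 43:
Cₑ = (210800·43 − 180000·18.00) / 30800 = 189.1 mg/L.

189 mg/L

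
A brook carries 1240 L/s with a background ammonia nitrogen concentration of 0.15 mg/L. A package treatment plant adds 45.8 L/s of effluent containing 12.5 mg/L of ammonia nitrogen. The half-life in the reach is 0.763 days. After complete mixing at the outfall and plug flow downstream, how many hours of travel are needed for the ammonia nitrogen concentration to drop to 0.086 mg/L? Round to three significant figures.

50.9 h

Mixed concentration C = ΣQC/ΣQ = (1240·0.1500 + 45.80·12.50) / 1286 = 758.5/1286 = 0.5899 mg/L.
Half-life 0.763 d → k = ln 2 / 0.763 = 0.9084 d⁻¹.
0.5899·exp(−k·t) = 0.086 → t = ln(0.5899/0.086)/k = 183100 s = 50.87 h.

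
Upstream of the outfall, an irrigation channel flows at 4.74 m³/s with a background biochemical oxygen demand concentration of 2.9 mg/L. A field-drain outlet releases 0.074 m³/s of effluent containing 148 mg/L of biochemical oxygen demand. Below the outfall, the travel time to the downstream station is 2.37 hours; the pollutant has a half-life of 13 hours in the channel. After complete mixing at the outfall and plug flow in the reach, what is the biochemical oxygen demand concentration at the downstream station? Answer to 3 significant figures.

After mixing, C = (4.740·2.900 + 0.07400·148.0) / 4.814 = 24.70/4.814 = 5.130 mg/L.
Half-life 13 h → k = ln 2 / 13 = 0.05332 h⁻¹ = 1.280 d⁻¹.
Decay over the reach: 5.130·exp(−kt) = 5.130·0.8813 = 4.521 mg/L.

4.52 mg/L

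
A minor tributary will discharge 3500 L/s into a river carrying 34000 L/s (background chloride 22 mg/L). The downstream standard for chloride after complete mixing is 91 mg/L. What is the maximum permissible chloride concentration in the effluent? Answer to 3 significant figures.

761 mg/L

At the limit, (Qr·Cr + Qe·Cₑ)/(Qr + Qe) = 91:
Cₑ = (37500·91 − 34000·22.00) / 3500 = 761.3 mg/L.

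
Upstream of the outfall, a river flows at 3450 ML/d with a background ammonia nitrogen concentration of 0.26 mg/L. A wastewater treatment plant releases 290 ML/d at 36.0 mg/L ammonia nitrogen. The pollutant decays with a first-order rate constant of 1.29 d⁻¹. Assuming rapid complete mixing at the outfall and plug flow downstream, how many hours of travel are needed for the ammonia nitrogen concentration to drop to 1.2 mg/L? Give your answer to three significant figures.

17.2 h

After mixing, C = (3450·0.2600 + 290.0·36.00) / 3740 = 11340/3740 = 3.031 mg/L.
3.031·exp(−k·t) = 1.2 → t = ln(3.031/1.2)/k = 62060 s = 17.24 h.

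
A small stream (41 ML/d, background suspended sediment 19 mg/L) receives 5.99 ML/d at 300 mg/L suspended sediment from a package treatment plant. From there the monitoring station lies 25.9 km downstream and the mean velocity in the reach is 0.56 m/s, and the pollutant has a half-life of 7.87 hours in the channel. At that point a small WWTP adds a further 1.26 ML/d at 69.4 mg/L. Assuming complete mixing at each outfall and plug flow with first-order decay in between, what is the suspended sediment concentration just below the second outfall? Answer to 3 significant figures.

After mixing, C = (41.00·19.00 + 5.990·300.0) / 46.99 = 2576/46.99 = 54.82 mg/L; combined flow 46.99 ML/d.
Travel time t = 25.9·1000 / 0.56 = 46250 s = 12.85 h.
Half-life 7.87 h → k = ln 2 / 7.87 = 0.08807 h⁻¹ = 2.114 d⁻¹.
First-order decay: C = 54.82·exp(−k·t) = 54.82·0.3225 = 17.68 mg/L.
Second outfall: C = (46.99·17.68 + 1.260·69.40)/48.25 = 19.03 mg/L.

19.0 mg/L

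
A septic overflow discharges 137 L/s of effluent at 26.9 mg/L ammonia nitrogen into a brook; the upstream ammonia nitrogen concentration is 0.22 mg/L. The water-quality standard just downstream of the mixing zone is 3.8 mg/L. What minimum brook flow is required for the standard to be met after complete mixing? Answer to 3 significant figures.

884 L/s

Set C_mix = 3.8: (Q·0.2200 + 137.0·26.90) / (Q + 137.0) = 3.8
→ Q = 137.0·(26.90 − 3.8)/(3.8 − 0.2200) = 884.0 L/s.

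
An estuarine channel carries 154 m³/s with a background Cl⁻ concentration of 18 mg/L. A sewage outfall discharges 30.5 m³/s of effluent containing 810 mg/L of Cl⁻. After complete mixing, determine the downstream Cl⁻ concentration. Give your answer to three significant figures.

Conservation of mass: C = (154.0·18.00 + 30.50·810.0) / 184.5 = 27480/184.5 = 148.9 mg/L.

149 mg/L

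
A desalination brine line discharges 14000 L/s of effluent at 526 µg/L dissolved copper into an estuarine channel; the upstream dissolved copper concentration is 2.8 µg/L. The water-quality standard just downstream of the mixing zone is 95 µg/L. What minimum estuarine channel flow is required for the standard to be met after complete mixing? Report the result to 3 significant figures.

Set C_mix = 95: (Q·2.800 + 14000·526.0) / (Q + 14000) = 95
→ Q = 14000·(526.0 − 95)/(95 − 2.800) = 65440 L/s.

65400 L/s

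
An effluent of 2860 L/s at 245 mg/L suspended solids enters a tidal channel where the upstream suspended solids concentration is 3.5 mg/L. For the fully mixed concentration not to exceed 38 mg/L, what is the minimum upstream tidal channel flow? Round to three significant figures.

Set C_mix = 38: (Q·3.500 + 2860·245.0) / (Q + 2860) = 38
→ Q = 2860·(245.0 − 38)/(38 − 3.500) = 17160 L/s.

17200 L/s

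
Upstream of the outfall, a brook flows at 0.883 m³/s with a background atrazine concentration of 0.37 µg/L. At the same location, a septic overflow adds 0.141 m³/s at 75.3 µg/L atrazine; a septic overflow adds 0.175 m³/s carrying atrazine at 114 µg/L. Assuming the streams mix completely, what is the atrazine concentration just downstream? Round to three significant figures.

Mass balance: C = (0.8830·0.3700 + 0.1410·75.30 + 0.1750·114.0) / 1.199 = 30.89/1.199 = 25.77 µg/L.

25.8 µg/L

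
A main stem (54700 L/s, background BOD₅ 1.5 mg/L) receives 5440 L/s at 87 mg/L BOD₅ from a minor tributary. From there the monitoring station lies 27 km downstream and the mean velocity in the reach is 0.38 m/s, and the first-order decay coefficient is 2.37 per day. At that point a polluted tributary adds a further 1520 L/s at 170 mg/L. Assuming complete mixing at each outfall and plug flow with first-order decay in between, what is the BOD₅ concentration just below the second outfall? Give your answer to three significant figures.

5.47 mg/L

After mixing, C = (54700·1.500 + 5440·87.00) / 60140 = 555300/60140 = 9.234 mg/L; combined flow 60140 L/s.
Travel time t = 27·1000 / 0.38 = 71050 s = 19.74 h.
Applying C = C₀e^(−kt): 9.234 × 0.1424 = 1.315 mg/L.
At the second outfall, C = (60140·1.315 + 1520·170.0) / (60140 + 1520) = 5.473 mg/L.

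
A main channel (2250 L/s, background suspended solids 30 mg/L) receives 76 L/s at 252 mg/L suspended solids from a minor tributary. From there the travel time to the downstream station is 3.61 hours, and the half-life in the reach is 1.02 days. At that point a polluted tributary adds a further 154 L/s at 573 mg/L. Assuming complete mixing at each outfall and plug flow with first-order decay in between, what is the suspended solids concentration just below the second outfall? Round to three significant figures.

Flow-weighted average: C = (2250·30.00 + 76.00·252.0) / 2326 = 86650/2326 = 37.25 mg/L; combined flow 2326 L/s.
Half-life 1.02 d → k = ln 2 / 1.02 = 0.6796 d⁻¹.
Decay over the reach: 37.25·exp(−kt) = 37.25·0.9028 = 33.63 mg/L.
At the second outfall, C = (2326·33.63 + 154.0·573.0) / (2326 + 154.0) = 67.13 mg/L.

67.1 mg/L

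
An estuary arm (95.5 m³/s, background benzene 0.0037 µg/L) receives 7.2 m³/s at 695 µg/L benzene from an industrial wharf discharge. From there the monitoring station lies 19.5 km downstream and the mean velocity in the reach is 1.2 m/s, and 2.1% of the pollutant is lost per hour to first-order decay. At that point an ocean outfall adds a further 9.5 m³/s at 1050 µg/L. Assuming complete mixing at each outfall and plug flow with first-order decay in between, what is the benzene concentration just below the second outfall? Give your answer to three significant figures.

129 µg/L

Mass balance: C = (95.50·0.003700 + 7.200·695.0) / 102.7 = 5004/102.7 = 48.73 µg/L; combined flow 102.7 m³/s.
Travel time t = 19.5·1000 / 1.2 = 16250 s = 4.514 h.
2.1%/h lost → k = −ln(1 − 0.021) = 0.02122 h⁻¹.
Applying C = C₀e^(−kt): 48.73 × 0.9086 = 44.28 µg/L.
At the second outfall, C = (102.7·44.28 + 9.500·1050) / (102.7 + 9.500) = 129.4 µg/L.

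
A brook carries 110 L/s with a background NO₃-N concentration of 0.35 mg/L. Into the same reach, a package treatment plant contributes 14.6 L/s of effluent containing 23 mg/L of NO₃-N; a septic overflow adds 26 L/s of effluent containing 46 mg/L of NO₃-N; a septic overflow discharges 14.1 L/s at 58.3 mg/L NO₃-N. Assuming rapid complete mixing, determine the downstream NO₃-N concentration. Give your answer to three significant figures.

14.5 mg/L

Conservation of mass: C = (110.0·0.3500 + 14.60·23.00 + 26.00·46.00 + 14.10·58.30) / 164.7 = 2392/164.7 = 14.53 mg/L.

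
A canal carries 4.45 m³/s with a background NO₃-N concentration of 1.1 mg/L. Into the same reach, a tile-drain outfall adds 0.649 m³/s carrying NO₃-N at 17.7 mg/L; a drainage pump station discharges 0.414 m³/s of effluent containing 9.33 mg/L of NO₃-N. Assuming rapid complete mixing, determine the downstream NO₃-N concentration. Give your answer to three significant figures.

3.67 mg/L

After mixing, C = (4.450·1.100 + 0.6490·17.70 + 0.4140·9.330) / 5.513 = 20.24/5.513 = 3.672 mg/L.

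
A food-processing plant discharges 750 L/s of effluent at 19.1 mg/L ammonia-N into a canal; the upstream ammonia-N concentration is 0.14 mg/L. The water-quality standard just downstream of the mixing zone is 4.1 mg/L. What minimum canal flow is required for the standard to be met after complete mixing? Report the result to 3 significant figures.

2840 L/s

Set C_mix = 4.1: (Q·0.1400 + 750.0·19.10) / (Q + 750.0) = 4.1
→ Q = 750.0·(19.10 − 4.1)/(4.1 − 0.1400) = 2841 L/s.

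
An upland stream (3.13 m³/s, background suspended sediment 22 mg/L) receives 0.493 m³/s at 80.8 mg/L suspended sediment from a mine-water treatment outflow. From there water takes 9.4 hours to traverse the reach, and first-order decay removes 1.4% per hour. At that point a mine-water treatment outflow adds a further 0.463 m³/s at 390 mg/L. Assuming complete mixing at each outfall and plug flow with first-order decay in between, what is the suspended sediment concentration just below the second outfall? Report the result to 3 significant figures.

67.5 mg/L

Conservation of mass: C = (3.130·22.00 + 0.4930·80.80) / 3.623 = 108.7/3.623 = 30.00 mg/L; combined flow 3.623 m³/s.
1.4%/h lost → k = −ln(1 − 0.014) = 0.01410 h⁻¹.
First-order decay: C = 30.00·exp(−k·t) = 30.00·0.8759 = 26.28 mg/L.
At the second outfall, C = (3.623·26.28 + 0.4630·390.0) / (3.623 + 0.4630) = 67.49 mg/L.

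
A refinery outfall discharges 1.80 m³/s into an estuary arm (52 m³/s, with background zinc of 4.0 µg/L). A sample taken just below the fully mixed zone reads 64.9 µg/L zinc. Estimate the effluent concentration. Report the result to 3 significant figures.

Mass balance: 52.00·4.000 + 1.800·Cₑ = 53.80·64.90
→ Cₑ = (53.80·64.90 − 52.00·4.000) / 1.800 = 1824 µg/L.

1820 µg/L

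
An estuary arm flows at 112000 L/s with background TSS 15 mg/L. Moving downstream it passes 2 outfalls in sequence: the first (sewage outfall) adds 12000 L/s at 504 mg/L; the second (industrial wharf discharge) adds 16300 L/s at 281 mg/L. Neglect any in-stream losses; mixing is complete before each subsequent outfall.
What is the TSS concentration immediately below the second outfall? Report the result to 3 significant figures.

Outfall 1: combined Q = 124000 L/s; C = (112000·15.00 + 12000·504.0)/124000 = 62.32 mg/L.
Outfall 2: combined Q = 140300 L/s; C = (124000·62.32 + 16300·281.0)/140300 = 87.73 mg/L.

87.7 mg/L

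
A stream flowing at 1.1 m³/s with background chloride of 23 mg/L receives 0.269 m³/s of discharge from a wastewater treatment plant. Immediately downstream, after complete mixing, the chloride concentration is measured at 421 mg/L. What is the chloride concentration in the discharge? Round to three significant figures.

Mass balance: 1.100·23.00 + 0.2690·Cₑ = 1.369·421.0
→ Cₑ = (1.369·421.0 − 1.100·23.00) / 0.2690 = 2049 mg/L.

2050 mg/L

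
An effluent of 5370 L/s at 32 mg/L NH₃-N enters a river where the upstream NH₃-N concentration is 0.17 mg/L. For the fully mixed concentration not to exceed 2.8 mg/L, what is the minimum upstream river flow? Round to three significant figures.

59600 L/s

Set C_mix = 2.8: (Q·0.1700 + 5370·32.00) / (Q + 5370) = 2.8
→ Q = 5370·(32.00 − 2.8)/(2.8 − 0.1700) = 59620 L/s.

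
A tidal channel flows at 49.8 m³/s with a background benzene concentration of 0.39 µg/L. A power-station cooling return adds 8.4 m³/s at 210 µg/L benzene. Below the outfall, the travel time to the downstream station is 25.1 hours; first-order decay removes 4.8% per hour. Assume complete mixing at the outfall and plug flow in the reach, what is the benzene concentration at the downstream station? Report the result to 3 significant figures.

8.91 µg/L

Mass balance: C = (49.80·0.3900 + 8.400·210.0) / 58.20 = 1783/58.20 = 30.64 µg/L.
4.8%/h lost → k = −ln(1 − 0.048) = 0.04919 h⁻¹.
After decay, C = 30.64 × e^(−kt) = 30.64 × 0.2909 = 8.915 µg/L.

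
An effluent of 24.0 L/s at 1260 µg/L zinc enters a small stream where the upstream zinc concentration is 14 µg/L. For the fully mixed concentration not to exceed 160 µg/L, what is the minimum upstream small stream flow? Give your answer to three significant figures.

Set C_mix = 160: (Q·14.00 + 24.00·1260) / (Q + 24.00) = 160
→ Q = 24.00·(1260 − 160)/(160 − 14.00) = 180.8 L/s.

181 L/s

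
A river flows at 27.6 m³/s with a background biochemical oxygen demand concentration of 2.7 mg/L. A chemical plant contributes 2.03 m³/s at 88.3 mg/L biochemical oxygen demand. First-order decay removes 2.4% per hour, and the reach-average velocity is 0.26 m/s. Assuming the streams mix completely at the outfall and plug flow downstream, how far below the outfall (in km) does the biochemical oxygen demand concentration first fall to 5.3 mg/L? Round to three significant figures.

18.5 km

Mixed concentration C = ΣQC/ΣQ = (27.60·2.700 + 2.030·88.30) / 29.63 = 253.8/29.63 = 8.565 mg/L.
2.4%/h lost → k = −ln(1 − 0.024) = 0.02429 h⁻¹.
Set 8.565·exp(−k·t) = 5.3 → t = ln(8.565/5.3)/k = 71120 s = 19.76 h.
Distance = v·t = 0.26·71120 = 18490 m = 18.49 km.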